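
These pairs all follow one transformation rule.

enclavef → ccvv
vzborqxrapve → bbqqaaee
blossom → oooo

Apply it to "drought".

Rule — keep one character in every 3, starting at position 3 (positions 3rd, 6th, 9th, ...), then double every character.
Starting from "drought": after the first operation, "oh"; after the second, "oohh".
(Check on "vzborqxrapve": → "bqae" → "bbqqaaee" ✓)

oohh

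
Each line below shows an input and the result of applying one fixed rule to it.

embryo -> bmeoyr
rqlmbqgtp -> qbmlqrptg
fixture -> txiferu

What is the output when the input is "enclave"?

lcneeva

In each case the input is transformed by: reverse the string, then move the first 3 characters to the end (rotate left by 3).
Working it through for "enclave": intermediate "evalcne", final "lcneeva".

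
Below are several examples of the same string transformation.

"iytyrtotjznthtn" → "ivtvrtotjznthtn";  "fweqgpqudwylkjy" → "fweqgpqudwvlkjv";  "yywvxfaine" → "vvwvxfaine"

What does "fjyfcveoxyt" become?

fjvfcveoxvt

The pattern: replace every "y" with "v".
So "fjyfcveoxyt" becomes "fjvfcveoxvt".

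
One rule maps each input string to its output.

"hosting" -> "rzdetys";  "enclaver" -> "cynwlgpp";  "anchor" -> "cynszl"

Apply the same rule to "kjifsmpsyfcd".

Looking at the pairs, the operation is to shift every letter 11 places forward in the alphabet (wrapping around), then swap the first and last characters.
"kjifsmpsyfcd" → "vutqdxadjqno" → "outqdxadjqnv".

outqdxadjqnv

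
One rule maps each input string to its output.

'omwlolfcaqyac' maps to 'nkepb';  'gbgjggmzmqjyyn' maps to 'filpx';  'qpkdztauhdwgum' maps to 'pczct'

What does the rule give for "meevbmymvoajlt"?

In each case the input is transformed by: keep one character in every 3, starting at position 1 (positions 1st, 4th, 7th, ...), then shift every letter 1 place backward in the alphabet (wrapping around).
"meevbmymvoajlt" → "mvyol" → "luxnk".

luxnk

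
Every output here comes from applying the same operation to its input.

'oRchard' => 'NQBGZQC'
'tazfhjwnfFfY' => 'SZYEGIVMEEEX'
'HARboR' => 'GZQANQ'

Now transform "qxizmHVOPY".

PWHYLGUNOX

In each case the input is transformed by: shift every letter 1 place backward in the alphabet (wrapping around), then convert every letter to uppercase.
Starting from "qxizmHVOPY": after the first operation, "pwhylGUNOX"; after the second, "PWHYLGUNOX".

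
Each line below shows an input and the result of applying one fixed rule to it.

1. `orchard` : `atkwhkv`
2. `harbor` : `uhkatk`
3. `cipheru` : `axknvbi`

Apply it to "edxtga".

mztxwq

Looking at the pairs, the operation is to shift every letter 7 places backward in the alphabet (wrapping around), then move the first 3 characters to the end (rotate left by 3).
So "edxtga" becomes "mztxwq".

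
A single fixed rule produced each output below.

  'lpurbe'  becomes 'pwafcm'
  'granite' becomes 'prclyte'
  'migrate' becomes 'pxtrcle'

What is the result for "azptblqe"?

plkaemwb

In each case the input is transformed by: shift every letter 11 places forward in the alphabet (wrapping around), then move the last character to the front.
"azptblqe" → "lkaemwbp" → "plkaemwb".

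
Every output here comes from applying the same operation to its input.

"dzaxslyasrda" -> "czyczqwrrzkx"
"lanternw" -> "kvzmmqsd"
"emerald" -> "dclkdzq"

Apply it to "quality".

Rule — shift every letter 1 place backward in the alphabet (wrapping around), then take characters alternately from the front and the back (1st, last, 2nd, 2nd-last, ...).
Applying both steps to "quality": "ptzkhsx", then "pxtszhk".

pxtszhk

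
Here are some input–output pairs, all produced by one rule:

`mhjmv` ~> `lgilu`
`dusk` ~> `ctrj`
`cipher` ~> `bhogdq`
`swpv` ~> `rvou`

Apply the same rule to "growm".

Each output is the input with this applied: shift every letter 1 place backward in the alphabet (wrapping around).
On "growm" that produces "fqnvl".

fqnvl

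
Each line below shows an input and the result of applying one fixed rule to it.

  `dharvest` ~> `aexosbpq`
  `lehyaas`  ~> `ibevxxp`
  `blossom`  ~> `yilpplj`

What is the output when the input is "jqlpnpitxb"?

The rule is to shift every letter 3 places backward in the alphabet (wrapping around).
On "jqlpnpitxb" that produces "gnimkmfquy".

gnimkmfquy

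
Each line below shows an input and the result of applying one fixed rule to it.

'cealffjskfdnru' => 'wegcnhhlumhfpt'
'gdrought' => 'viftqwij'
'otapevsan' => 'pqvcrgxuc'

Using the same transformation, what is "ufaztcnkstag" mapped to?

The transformation: shift every letter 2 places forward in the alphabet (wrapping around), then move the last character to the front.
On "ufaztcnkstag": the first step gives "whcbvepmuvci", and the second then gives "iwhcbvepmuvc".

iwhcbvepmuvc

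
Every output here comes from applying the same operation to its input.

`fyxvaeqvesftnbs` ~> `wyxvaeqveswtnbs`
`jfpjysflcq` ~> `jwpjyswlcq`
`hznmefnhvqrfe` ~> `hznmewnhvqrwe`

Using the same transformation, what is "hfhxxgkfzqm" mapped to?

hwhxxgkwzqm

Each output is the input with this applied: replace every "f" with "w".
For "hfhxxgkfzqm" the result is "hwhxxgkwzqm".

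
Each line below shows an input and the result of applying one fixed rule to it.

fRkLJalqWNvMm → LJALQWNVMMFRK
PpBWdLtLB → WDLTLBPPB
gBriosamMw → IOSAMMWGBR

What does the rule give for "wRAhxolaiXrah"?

The pattern: move the first 3 characters to the end (rotate left by 3), then convert every letter to uppercase.
On "wRAhxolaiXrah": the first step gives "hxolaiXrahwRA", and the second then gives "HXOLAIXRAHWRA".

HXOLAIXRAHWRA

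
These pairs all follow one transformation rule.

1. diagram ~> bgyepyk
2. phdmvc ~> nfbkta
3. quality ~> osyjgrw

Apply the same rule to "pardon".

The rule is to shift every letter 2 places backward in the alphabet (wrapping around).
For "pardon" the result is "nypbml".

nypbml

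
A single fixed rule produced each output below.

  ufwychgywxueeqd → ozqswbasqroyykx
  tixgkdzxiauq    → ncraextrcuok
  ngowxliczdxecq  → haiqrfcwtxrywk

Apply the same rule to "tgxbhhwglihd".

Each output is the input with this applied: shift every letter 6 places backward in the alphabet (wrapping around).
Doing the same to "tgxbhhwglihd": "narvbbqafcbx".

narvbbqafcbx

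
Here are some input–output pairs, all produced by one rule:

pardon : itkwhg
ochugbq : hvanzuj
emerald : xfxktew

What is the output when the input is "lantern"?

Rule — shift every letter 7 places backward in the alphabet (wrapping around).
"lantern" → "etgmxkg".

etgmxkg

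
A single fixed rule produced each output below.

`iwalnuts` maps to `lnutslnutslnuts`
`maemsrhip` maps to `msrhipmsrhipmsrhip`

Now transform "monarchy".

The transformation: delete the first 3 characters, then write the whole string 3 times in a row.
For "monarchy", step one produces "archy"; step two turns that into "archyarchyarchy".

archyarchyarchy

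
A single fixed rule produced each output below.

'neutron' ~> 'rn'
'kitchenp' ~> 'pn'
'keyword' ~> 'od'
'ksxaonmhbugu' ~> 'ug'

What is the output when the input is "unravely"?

The pattern: swap each adjacent pair of characters (1↔2, 3↔4, ...), then keep only the last 2 characters.
For "unravely", step one produces "nuarevyl"; step two turns that into "yl".

yl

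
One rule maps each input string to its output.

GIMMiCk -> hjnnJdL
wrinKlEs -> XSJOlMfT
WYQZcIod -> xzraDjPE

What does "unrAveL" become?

VOSbWFm

The transformation: shift every letter 1 place forward in the alphabet (wrapping around), then flip the case of every letter.
On "unrAveL": the first step gives "vosBwfM", and the second then gives "VOSbWFm".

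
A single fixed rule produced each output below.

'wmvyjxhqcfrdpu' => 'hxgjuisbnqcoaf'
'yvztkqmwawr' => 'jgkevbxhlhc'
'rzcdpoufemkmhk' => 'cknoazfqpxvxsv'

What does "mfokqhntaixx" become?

Looking at the pairs, the operation is to shift every letter 11 places forward in the alphabet (wrapping around).
"mfokqhntaixx" → "xqzvbsyeltii".

xqzvbsyeltii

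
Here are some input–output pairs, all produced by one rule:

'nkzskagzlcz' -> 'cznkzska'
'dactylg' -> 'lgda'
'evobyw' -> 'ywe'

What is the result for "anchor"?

In each case the input is transformed by: move the last 2 characters to the front (rotate right by 2), then delete the last 3 characters.
"anchor" → "ora".

ora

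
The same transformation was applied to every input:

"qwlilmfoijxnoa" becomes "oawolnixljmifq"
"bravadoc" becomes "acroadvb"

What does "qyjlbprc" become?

The rule is to take characters alternately from the front and the back (1st, last, 2nd, 2nd-last, ...), then swap the first and last characters.
Starting from "qyjlbprc": after the first operation, "qcyrjplb"; after the second, "bcyrjplq".

bcyrjplq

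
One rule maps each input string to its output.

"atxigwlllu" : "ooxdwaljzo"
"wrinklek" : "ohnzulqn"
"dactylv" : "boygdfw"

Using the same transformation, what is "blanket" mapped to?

nhweodq

The transformation: move the last 3 characters to the front (rotate right by 3), then shift every letter 3 places forward in the alphabet (wrapping around).
Applying both steps to "blanket": "ketblan", then "nhweodq".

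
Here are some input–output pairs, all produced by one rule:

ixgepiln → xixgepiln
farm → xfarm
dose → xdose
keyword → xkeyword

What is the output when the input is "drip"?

xdrip

The rule is to prepend "x".
For "drip" the result is "xdrip".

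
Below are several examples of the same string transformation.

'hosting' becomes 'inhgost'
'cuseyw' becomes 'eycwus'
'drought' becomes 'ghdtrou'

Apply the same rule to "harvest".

The rule is to swap the first and last characters, then move the last 3 characters to the front (rotate right by 3).
Working it through for "harvest": intermediate "tarvesh", final "eshtarv".

eshtarv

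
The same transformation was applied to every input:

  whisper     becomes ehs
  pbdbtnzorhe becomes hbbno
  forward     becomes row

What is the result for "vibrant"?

The pattern: keep every other character starting from the second (positions 2nd, 4th, 6th, ...), then move the last character to the front.
"vibrant" → "nir".

nir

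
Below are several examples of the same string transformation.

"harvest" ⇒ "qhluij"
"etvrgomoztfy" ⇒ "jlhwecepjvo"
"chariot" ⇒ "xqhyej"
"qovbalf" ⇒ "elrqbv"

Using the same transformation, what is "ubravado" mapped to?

rhqlqte

Looking at the pairs, the operation is to shift every letter 10 places backward in the alphabet (wrapping around), then delete the first character.
Starting from "ubravado": after the first operation, "krhqlqte"; after the second, "rhqlqte".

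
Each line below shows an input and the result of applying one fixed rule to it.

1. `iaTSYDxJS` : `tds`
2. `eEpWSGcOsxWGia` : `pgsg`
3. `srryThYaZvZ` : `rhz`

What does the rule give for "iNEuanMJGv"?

eng

Each output is the input with this applied: keep one character in every 3, starting at position 3 (positions 3rd, 6th, 9th, ...), then convert every letter to lowercase.
Applying both steps to "iNEuanMJGv": "EnG", then "eng".
(Check on "srryThYaZvZ": → "rhZ" → "rhz" ✓)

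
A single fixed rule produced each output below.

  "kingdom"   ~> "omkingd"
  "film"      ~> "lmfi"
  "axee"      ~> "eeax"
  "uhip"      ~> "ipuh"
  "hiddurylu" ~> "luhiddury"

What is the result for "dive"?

vedi

Each output is the input with this applied: move the last 2 characters to the front (rotate right by 2).
"dive" → "vedi".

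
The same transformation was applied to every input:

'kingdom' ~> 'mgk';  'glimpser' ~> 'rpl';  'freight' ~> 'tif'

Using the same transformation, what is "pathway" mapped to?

Rule — reverse the string, then keep one character in every 3, starting at position 1 (positions 1st, 4th, 7th, ...).
Working it through for "pathway": intermediate "yawhtap", final "yhp".

yhp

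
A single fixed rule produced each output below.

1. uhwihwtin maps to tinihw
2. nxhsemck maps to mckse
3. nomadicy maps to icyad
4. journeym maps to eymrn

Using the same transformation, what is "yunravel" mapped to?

What's happening: delete the first 3 characters, then move the last 3 characters to the front (rotate right by 3).
Applying both steps to "yunravel": "ravel", then "velra".

velra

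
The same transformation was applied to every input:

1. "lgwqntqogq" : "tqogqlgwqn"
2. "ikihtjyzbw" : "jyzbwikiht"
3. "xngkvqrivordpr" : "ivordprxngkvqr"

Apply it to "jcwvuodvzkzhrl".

vzkzhrljcwvuod

The pattern: swap the front and back halves of the string.
On "jcwvuodvzkzhrl" that produces "vzkzhrljcwvuod".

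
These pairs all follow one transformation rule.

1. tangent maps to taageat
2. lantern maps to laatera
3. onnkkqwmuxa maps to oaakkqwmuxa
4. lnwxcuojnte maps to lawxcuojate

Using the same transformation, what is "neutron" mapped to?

What's happening: replace every "n" with "a".
Applying that to "neutron" gives "aeutroa".

aeutroa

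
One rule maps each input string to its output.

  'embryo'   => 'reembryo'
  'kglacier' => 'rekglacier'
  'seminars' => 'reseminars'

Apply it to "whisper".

rewhisper

The rule is to prepend "re".
For "whisper" the result is "rewhisper".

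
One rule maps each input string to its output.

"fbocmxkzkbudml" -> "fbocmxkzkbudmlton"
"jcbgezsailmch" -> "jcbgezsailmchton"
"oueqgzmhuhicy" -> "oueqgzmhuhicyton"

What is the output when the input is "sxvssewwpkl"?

sxvssewwpklton

The transformation: append "ton".
So "sxvssewwpkl" becomes "sxvssewwpklton".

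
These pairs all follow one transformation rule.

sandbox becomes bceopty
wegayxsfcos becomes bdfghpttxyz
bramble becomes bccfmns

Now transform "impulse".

fjmnqtv

The pattern: shift every letter 1 place forward in the alphabet (wrapping around), then sort the characters into alphabetical order.
Doing the same to "impulse": "fjmnqtv".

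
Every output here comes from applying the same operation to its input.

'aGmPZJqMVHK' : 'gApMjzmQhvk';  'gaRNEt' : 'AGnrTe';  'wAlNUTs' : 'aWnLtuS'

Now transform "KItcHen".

The pattern: swap each adjacent pair of characters (1↔2, 3↔4, ...), then flip the case of every letter.
Applying both steps to "KItcHen": "IKcteHn", then "ikCTEhN".

ikCTEhN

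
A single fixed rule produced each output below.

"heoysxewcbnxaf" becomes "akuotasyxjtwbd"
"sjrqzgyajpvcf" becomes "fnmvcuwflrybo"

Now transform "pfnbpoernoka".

Looking at the pairs, the operation is to move the first character to the end, then shift every letter 4 places backward in the alphabet (wrapping around).
Applying both steps to "pfnbpoernoka": "fnbpoernokap", then "bjxlkanjkgwl".

bjxlkanjkgwl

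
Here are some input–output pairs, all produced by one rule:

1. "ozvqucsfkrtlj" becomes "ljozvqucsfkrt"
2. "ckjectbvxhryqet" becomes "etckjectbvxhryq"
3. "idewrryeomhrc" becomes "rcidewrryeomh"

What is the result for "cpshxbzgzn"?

What's happening: move the last 2 characters to the front (rotate right by 2).
"cpshxbzgzn" → "zncpshxbzg".

zncpshxbzg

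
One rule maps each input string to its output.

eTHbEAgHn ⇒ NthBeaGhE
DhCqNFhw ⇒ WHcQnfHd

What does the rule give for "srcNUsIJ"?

jRCnuSiS

The pattern: flip the case of every letter, then swap the first and last characters.
"srcNUsIJ" → "SRCnuSij" → "jRCnuSiS".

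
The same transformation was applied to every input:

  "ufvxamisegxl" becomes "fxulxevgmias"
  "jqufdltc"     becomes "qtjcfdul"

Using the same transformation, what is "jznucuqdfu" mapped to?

zfjuuqnduc

The transformation: swap each adjacent pair of characters (1↔2, 3↔4, ...), then take characters alternately from the front and the back (1st, last, 2nd, 2nd-last, ...).
"jznucuqdfu" → "zjunucdquf" → "zfjuuqnduc".
(Check on "jqufdltc": → "qjfuldct" → "qtjcfdul" ✓)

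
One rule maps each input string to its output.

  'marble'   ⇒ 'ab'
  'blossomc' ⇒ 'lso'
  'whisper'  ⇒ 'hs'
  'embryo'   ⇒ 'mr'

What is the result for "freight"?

What's happening: keep every other character starting from the second (positions 2nd, 4th, 6th, ...), then delete the last character.
On "freight": the first step gives "rih", and the second then gives "ri".

ri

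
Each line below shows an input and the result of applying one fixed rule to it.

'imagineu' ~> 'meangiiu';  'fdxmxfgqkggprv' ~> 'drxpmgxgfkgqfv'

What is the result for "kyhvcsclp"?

ylhcvsckp

Each output is the input with this applied: take characters alternately from the front and the back (1st, last, 2nd, 2nd-last, ...), then move the first 2 characters to the end (rotate left by 2).
"kyhvcsclp" → "kpylhcvsc" → "ylhcvsckp".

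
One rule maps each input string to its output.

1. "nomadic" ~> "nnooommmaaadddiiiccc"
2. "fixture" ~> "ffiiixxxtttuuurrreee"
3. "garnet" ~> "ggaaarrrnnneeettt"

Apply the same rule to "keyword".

kkeeeyyywwwooorrrddd

Each output is the input with this applied: repeat every character 3 times, then delete the first character.
Starting from "keyword": after the first operation, "kkkeeeyyywwwooorrrddd"; after the second, "kkeeeyyywwwooorrrddd".
(Check on "fixture": → "fffiiixxxtttuuurrreee" → "ffiiixxxtttuuurrreee" ✓)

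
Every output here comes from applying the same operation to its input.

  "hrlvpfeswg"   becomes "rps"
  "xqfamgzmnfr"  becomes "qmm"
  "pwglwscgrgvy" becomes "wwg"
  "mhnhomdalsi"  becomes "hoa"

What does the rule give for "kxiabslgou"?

Rule — delete the last 2 characters, then keep one character in every 3, starting at position 2 (positions 2nd, 5th, 8th, ...).
Applying both steps to "kxiabslgou": "kxiabslg", then "xbg".

xbg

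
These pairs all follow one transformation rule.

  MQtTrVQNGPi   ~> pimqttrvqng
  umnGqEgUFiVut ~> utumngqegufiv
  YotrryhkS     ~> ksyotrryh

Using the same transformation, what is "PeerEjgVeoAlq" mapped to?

lqpeerejgveoa

The transformation: move the last 2 characters to the front (rotate right by 2), then convert every letter to lowercase.
Starting from "PeerEjgVeoAlq": after the first operation, "lqPeerEjgVeoA"; after the second, "lqpeerejgveoa".
(Check on "YotrryhkS": → "kSYotrryh" → "ksyotrryh" ✓)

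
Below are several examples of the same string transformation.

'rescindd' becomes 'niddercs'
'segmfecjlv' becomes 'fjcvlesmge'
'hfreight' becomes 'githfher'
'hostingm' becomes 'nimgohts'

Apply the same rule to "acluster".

tsrecaul

Each output is the input with this applied: swap each adjacent pair of characters (1↔2, 3↔4, ...), then swap the front and back halves of the string.
Working it through for "acluster": intermediate "caultsre", final "tsrecaul".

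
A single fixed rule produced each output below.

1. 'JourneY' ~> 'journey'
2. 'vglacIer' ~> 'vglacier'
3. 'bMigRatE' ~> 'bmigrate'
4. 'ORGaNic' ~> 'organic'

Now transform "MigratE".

migrate

Each output is the input with this applied: convert every letter to lowercase.
On "MigratE" that produces "migrate".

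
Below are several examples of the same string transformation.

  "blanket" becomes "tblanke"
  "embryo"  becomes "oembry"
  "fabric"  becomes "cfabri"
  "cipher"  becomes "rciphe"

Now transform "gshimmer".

rgshimme

The rule is to move the last character to the front.
Applying that to "gshimmer" gives "rgshimme".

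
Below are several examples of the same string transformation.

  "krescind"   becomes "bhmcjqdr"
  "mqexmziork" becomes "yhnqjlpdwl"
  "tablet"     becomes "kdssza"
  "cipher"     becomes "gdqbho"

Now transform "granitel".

hsdkfqzm

The transformation: swap the front and back halves of the string, then shift every letter 1 place backward in the alphabet (wrapping around).
"granitel" → "itelgran" → "hsdkfqzm".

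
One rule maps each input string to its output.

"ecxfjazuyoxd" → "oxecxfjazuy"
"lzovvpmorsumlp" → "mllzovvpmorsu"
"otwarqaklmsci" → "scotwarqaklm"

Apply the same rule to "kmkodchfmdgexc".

In each case the input is transformed by: delete the last character, then move the last 2 characters to the front (rotate right by 2).
Working it through for "kmkodchfmdgexc": intermediate "kmkodchfmdgex", final "exkmkodchfmdg".
(Check on "ecxfjazuyoxd": → "ecxfjazuyox" → "oxecxfjazuy" ✓)

exkmkodchfmdg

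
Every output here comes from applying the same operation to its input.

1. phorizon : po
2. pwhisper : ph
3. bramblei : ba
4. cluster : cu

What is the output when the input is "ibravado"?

The transformation: keep every other character starting from the first (positions 1st, 3rd, 5th, ...), then delete the last 2 characters.
On "ibravado": the first step gives "irvd", and the second then gives "ir".

ir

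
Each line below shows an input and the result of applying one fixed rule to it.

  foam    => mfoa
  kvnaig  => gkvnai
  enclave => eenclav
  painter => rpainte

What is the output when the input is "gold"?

dgol

The pattern: move the last character to the front.
So "gold" becomes "dgol".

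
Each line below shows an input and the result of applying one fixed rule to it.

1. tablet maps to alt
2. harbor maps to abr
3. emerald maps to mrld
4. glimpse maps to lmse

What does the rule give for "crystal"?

Each output is the input with this applied: swap each adjacent pair of characters (1↔2, 3↔4, ...), then keep every other character starting from the first (positions 1st, 3rd, 5th, ...).
For "crystal" the result is "rsal".

rsal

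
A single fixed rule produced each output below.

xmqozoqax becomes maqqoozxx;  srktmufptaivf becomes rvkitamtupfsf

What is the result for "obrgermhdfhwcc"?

The rule is to take characters alternately from the front and the back (1st, last, 2nd, 2nd-last, ...), then move the first 2 characters to the end (rotate left by 2).
On "obrgermhdfhwcc": the first step gives "ocbcrwghefrdmh", and the second then gives "bcrwghefrdmhoc".

bcrwghefrdmhoc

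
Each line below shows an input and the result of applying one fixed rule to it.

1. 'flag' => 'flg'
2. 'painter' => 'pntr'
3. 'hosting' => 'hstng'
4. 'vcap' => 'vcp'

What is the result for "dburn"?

dbrn

The rule is to remove every vowel.
For "dburn" the result is "dbrn".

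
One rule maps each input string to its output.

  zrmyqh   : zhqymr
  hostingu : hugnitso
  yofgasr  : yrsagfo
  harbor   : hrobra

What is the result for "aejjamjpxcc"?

accxpjmajje

Each output is the input with this applied: move the first character to the end, then reverse the string.
For "aejjamjpxcc", step one produces "ejjamjpxcca"; step two turns that into "accxpjmajje".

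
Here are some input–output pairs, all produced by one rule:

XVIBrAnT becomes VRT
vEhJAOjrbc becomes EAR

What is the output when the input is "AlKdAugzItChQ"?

Rule — keep one character in every 3, starting at position 2 (positions 2nd, 5th, 8th, ...), then convert every letter to uppercase.
Starting from "AlKdAugzItChQ": after the first operation, "lAzC"; after the second, "LAZC".

LAZC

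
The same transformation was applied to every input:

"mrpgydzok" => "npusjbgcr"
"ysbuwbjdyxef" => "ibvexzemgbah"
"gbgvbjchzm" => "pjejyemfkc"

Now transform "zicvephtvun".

The pattern: shift every letter 3 places forward in the alphabet (wrapping around), then move the last character to the front.
Working it through for "zicvephtvun": intermediate "clfyhskwyxq", final "qclfyhskwyx".

qclfyhskwyx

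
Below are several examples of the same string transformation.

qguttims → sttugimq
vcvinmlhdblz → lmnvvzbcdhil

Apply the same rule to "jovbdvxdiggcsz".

josvvxzbcddggi

What's happening: sort the characters into alphabetical order, then swap the front and back halves of the string.
Starting from "jovbdvxdiggcsz": after the first operation, "bcddggijosvvxz"; after the second, "josvvxzbcddggi".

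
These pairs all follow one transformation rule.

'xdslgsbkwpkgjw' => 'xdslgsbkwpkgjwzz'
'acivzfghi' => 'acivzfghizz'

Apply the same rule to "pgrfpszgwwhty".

pgrfpszgwwhtyzz

Rule — append "zz".
"pgrfpszgwwhty" → "pgrfpszgwwhtyzz".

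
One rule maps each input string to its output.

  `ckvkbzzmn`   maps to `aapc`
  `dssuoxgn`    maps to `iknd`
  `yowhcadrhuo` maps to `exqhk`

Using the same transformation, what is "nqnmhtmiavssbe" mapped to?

gcjyliu

The transformation: shift every letter 10 places backward in the alphabet (wrapping around), then keep every other character starting from the second (positions 2nd, 4th, 6th, ...).
On "nqnmhtmiavssbe" that produces "gcjyliu".
(Check on "yowhcadrhuo": → "oemxsqthxke" → "exqhk" ✓)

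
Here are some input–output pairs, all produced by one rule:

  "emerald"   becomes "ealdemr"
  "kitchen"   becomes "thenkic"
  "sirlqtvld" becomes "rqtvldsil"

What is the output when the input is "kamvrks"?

mrkskav

Looking at the pairs, the operation is to move the first 3 characters to the end (rotate left by 3), then swap the first and last characters.
On "kamvrks": the first step gives "vrkskam", and the second then gives "mrkskav".
(Check on "sirlqtvld": → "lqtvldsir" → "rqtvldsil" ✓)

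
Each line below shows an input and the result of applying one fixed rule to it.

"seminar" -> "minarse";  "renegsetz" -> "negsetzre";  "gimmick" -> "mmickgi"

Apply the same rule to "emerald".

The transformation: move the first 2 characters to the end (rotate left by 2).
On "emerald" that produces "eraldem".

eraldem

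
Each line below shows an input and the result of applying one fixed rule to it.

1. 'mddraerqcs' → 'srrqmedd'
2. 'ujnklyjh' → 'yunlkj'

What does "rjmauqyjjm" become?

Rule — sort the characters into reverse alphabetical order, then delete the last 2 characters.
For "rjmauqyjjm", step one produces "yurqmmjjja"; step two turns that into "yurqmmjj".

yurqmmjj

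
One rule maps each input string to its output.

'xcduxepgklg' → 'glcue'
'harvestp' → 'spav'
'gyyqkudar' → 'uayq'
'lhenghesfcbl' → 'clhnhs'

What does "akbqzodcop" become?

cpkqo

Each output is the input with this applied: keep every other character starting from the second (positions 2nd, 4th, 6th, ...), then move the last 2 characters to the front (rotate right by 2).
Starting from "akbqzodcop": after the first operation, "kqocp"; after the second, "cpkqo".
(Check on "gyyqkudar": → "yqua" → "uayq" ✓)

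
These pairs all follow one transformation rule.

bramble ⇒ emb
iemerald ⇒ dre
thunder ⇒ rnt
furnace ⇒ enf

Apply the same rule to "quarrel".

In each case the input is transformed by: reverse the string, then keep one character in every 3, starting at position 1 (positions 1st, 4th, 7th, ...).
Starting from "quarrel": after the first operation, "lerrauq"; after the second, "lrq".

lrq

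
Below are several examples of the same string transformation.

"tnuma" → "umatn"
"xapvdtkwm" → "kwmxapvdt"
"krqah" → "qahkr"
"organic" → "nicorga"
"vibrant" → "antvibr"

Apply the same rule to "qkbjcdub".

The rule is to move the last 3 characters to the front (rotate right by 3).
So "qkbjcdub" becomes "dubqkbjc".

dubqkbjc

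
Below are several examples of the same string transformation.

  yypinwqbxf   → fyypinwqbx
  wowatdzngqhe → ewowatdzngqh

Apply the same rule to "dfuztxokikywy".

Each output is the input with this applied: move the last character to the front.
On "dfuztxokikywy" that produces "ydfuztxokikyw".

ydfuztxokikyw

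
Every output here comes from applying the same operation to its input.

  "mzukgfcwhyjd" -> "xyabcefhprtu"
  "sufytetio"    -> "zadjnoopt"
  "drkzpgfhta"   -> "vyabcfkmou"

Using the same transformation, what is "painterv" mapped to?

vzdikmoq

In each case the input is transformed by: sort the characters into alphabetical order, then shift every letter 5 places backward in the alphabet (wrapping around).
"painterv" → "aeinprtv" → "vzdikmoq".
(Check on "sufytetio": → "efiosttuy" → "zadjnoopt" ✓)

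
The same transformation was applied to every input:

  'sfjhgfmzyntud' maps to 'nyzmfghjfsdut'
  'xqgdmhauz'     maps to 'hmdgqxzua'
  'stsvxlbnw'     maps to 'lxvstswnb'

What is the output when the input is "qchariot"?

Looking at the pairs, the operation is to move the last 3 characters to the front (rotate right by 3), then reverse the string.
Applying both steps to "qchariot": "iotqchar", then "rahcqtoi".

rahcqtoi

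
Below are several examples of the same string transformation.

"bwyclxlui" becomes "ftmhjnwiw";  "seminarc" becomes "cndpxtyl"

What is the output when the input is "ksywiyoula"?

Looking at the pairs, the operation is to move the last 2 characters to the front (rotate right by 2), then shift every letter 11 places forward in the alphabet (wrapping around).
Working it through for "ksywiyoula": intermediate "laksywiyou", final "wlvdjhtjzf".

wlvdjhtjzf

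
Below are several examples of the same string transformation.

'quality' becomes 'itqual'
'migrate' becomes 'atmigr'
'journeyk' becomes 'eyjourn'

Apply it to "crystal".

tacrys

Rule — delete the last character, then move the last 2 characters to the front (rotate right by 2).
For "crystal", step one produces "crysta"; step two turns that into "tacrys".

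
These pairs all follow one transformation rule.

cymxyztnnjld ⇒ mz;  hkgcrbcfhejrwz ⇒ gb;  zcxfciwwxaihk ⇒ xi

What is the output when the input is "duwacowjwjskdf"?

wo

The pattern: keep one character in every 3, starting at position 3 (positions 3rd, 6th, 9th, ...), then delete the last 2 characters.
On "duwacowjwjskdf": the first step gives "wowk", and the second then gives "wo".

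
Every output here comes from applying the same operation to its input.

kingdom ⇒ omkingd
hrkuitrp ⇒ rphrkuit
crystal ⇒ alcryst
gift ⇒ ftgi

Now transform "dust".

The pattern: move the last 2 characters to the front (rotate right by 2).
"dust" → "stdu".

stdu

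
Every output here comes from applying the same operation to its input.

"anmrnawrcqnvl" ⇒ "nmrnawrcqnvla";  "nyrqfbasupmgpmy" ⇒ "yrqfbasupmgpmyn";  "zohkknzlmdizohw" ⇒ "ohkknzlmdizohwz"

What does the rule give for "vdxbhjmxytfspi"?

dxbhjmxytfspiv

What's happening: move the first character to the end.
"vdxbhjmxytfspi" → "dxbhjmxytfspiv".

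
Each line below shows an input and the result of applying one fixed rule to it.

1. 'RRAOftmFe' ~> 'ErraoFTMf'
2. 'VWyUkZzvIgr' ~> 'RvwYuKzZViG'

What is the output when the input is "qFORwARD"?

dQforWar

What's happening: move the last character to the front, then flip the case of every letter.
Applying that to "qFORwARD" gives "dQforWar".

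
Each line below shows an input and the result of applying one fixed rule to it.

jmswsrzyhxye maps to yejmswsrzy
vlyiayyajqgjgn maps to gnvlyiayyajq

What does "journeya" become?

yajour

Looking at the pairs, the operation is to move the last 2 characters to the front (rotate right by 2), then delete the last 2 characters.
For "journeya", step one produces "yajourne"; step two turns that into "yajour".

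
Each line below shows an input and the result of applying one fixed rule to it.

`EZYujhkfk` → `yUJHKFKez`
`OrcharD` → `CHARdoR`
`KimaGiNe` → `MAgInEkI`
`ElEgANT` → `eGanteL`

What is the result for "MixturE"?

XTURemI

In each case the input is transformed by: flip the case of every letter, then move the first 2 characters to the end (rotate left by 2).
Applying that to "MixturE" gives "XTURemI".
(Check on "OrcharD": → "oRCHARd" → "CHARdoR" ✓)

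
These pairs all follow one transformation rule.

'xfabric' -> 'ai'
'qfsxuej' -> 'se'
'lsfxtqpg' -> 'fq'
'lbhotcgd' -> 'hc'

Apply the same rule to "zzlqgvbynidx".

lvnx

What's happening: keep one character in every 3, starting at position 3 (positions 3rd, 6th, 9th, ...).
"zzlqgvbynidx" → "lvnx".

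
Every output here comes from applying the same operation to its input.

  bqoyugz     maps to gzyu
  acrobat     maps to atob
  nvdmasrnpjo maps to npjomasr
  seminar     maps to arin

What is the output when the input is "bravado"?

dova

In each case the input is transformed by: delete the first 3 characters, then swap the front and back halves of the string.
For "bravado", step one produces "vado"; step two turns that into "dova".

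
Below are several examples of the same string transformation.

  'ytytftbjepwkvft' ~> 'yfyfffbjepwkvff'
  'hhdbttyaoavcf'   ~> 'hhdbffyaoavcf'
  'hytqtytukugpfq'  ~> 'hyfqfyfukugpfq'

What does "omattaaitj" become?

omaffaaifj

In each case the input is transformed by: replace every "t" with "f".
Applying that to "omattaaitj" gives "omaffaaifj".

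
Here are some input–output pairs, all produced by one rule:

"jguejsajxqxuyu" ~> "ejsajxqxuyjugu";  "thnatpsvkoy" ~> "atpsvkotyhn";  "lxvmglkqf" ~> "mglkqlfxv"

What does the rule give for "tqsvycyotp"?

Looking at the pairs, the operation is to swap the first and last characters, then move the first 3 characters to the end (rotate left by 3).
Applying both steps to "tqsvycyotp": "pqsvycyott", then "vycyottpqs".

vycyottpqs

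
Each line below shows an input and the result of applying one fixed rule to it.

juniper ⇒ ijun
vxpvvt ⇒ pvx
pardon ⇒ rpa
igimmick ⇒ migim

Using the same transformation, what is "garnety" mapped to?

ngar

In each case the input is transformed by: delete the last 3 characters, then move the last character to the front.
Working it through for "garnety": intermediate "garn", final "ngar".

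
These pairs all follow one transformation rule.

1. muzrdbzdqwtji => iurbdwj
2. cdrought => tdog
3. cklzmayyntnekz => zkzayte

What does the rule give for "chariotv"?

Looking at the pairs, the operation is to move the last character to the front, then keep every other character starting from the first (positions 1st, 3rd, 5th, ...).
For "chariotv", step one produces "vchariot"; step two turns that into "vhro".

vhro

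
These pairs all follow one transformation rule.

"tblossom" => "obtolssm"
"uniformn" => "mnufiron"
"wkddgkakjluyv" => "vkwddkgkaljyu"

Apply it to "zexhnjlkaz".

Each output is the input with this applied: swap each adjacent pair of characters (1↔2, 3↔4, ...), then move the last character to the front.
Working it through for "zexhnjlkaz": intermediate "ezhxjnklza", final "aezhxjnklz".

aezhxjnklz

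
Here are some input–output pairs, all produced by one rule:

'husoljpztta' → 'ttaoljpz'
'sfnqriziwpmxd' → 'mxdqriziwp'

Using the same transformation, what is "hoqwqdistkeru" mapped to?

eruwqdistk

Each output is the input with this applied: delete the first 3 characters, then move the last 3 characters to the front (rotate right by 3).
On "hoqwqdistkeru": the first step gives "wqdistkeru", and the second then gives "eruwqdistk".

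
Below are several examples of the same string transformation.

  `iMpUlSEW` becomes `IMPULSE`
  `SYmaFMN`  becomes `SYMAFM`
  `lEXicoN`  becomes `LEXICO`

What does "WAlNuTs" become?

WALNUT

Looking at the pairs, the operation is to delete the last character, then convert every letter to uppercase.
Applying both steps to "WAlNuTs": "WAlNuT", then "WALNUT".
(Check on "lEXicoN": → "lEXico" → "LEXICO" ✓)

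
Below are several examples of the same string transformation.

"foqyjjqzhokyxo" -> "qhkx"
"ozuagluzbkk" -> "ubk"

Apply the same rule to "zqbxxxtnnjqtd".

What's happening: keep every other character starting from the first (positions 1st, 3rd, 5th, ...), then delete the first 3 characters.
Applying both steps to "zqbxxxtnnjqtd": "zbxtnqd", then "tnqd".

tnqd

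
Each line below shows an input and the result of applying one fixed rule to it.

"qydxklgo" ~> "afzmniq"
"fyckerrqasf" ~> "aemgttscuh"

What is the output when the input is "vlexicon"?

What's happening: delete the first character, then shift every letter 2 places forward in the alphabet (wrapping around).
Applying both steps to "vlexicon": "lexicon", then "ngzkeqp".

ngzkeqp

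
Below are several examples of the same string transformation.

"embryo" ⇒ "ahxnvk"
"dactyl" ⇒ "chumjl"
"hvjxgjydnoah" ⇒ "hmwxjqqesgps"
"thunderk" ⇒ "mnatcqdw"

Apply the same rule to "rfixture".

cdanaorg

The rule is to swap the front and back halves of the string, then shift every letter 9 places forward in the alphabet (wrapping around).
Working it through for "rfixture": intermediate "turerfix", final "cdanaorg".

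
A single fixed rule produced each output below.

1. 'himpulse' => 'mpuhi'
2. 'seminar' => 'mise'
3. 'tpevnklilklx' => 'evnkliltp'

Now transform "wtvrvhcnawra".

The rule is to delete the last 3 characters, then move the first 2 characters to the end (rotate left by 2).
For "wtvrvhcnawra" the result is "vrvhcnawt".

vrvhcnawt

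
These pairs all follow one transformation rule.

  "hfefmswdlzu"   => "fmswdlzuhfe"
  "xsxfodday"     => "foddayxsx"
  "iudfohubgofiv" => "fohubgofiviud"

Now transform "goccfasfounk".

cfasfounkgoc

What's happening: move the first 3 characters to the end (rotate left by 3).
Doing the same to "goccfasfounk": "cfasfounkgoc".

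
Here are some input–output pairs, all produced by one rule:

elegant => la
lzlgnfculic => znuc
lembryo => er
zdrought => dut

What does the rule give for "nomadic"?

od

The transformation: keep one character in every 3, starting at position 2 (positions 2nd, 5th, 8th, ...).
"nomadic" → "od".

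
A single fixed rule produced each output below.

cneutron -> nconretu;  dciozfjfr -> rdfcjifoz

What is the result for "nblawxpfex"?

xnebflpaxw

Each output is the input with this applied: reverse the string, then take characters alternately from the front and the back (1st, last, 2nd, 2nd-last, ...).
Working it through for "nblawxpfex": intermediate "xefpxwalbn", final "xnebflpaxw".
(Check on "dciozfjfr": → "rfjfzoicd" → "rdfcjifoz" ✓)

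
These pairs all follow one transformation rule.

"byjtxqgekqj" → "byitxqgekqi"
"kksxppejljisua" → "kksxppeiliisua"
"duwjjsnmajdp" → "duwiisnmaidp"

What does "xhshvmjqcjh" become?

The transformation: replace every "j" with "i".
So "xhshvmjqcjh" becomes "xhshvmiqcih".

xhshvmiqcih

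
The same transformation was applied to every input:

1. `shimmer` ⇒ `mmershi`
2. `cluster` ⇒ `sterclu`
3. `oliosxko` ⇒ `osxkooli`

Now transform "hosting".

tinghos

Rule — move the first 3 characters to the end (rotate left by 3).
Doing the same to "hosting": "tinghos".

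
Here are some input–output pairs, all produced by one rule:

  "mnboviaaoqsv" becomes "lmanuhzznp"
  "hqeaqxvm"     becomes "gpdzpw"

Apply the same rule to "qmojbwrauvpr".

plniavqztu

The rule is to shift every letter 1 place backward in the alphabet (wrapping around), then delete the last 2 characters.
For "qmojbwrauvpr", step one produces "plniavqztuoq"; step two turns that into "plniavqztu".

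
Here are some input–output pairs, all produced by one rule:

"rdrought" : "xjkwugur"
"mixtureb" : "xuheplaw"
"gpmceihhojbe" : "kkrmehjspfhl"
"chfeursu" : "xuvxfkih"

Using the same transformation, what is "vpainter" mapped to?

qwhuysdl

What's happening: shift every letter 3 places forward in the alphabet (wrapping around), then swap the front and back halves of the string.
"vpainter" → "ysdlqwhu" → "qwhuysdl".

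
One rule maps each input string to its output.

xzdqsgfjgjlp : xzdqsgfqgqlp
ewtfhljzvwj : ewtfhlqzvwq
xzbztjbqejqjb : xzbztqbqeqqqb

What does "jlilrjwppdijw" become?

The pattern: replace every "j" with "q".
On "jlilrjwppdijw" that produces "qlilrqwppdiqw".

qlilrqwppdiqw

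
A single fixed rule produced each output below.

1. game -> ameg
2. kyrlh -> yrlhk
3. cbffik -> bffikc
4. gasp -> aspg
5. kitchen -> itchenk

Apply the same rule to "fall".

allf

Looking at the pairs, the operation is to move the first character to the end.
So "fall" becomes "allf".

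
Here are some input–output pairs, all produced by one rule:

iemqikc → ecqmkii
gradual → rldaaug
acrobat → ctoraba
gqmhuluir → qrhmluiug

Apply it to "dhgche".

hecgdh

In each case the input is transformed by: swap the first and last characters, then swap each adjacent pair of characters (1↔2, 3↔4, ...).
Doing the same to "dhgche": "hecgdh".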